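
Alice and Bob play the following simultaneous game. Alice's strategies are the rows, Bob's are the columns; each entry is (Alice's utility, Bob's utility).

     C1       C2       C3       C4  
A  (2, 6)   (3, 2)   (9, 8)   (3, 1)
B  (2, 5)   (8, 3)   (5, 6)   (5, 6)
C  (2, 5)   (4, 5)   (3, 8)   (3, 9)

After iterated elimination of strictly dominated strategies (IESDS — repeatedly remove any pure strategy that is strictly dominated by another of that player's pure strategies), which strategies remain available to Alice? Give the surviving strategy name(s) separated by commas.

Column C1 is eliminated: C3 beats it against every remaining row (A: 8>6, B: 6>5, C: 8>5).
Alice's strategy C is strictly dominated by B (C2: 8>4, C3: 5>3, C4: 5>3) and is removed.
Column C2 is eliminated: C3 beats it against every remaining row (A: 8>2, B: 6>3).
Among the remaining strategies, none is strictly dominated by another pure strategy of the same player, so the elimination stops.
Surviving strategies — Alice: {A, B}; Bob: {C3, C4}.

A, B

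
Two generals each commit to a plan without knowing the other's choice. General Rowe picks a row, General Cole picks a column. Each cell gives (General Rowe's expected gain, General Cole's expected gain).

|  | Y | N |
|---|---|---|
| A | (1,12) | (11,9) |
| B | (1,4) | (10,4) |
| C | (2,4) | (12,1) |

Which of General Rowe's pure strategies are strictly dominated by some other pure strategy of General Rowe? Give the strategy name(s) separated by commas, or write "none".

A, B

C strictly dominates A — Y: 2>1, N: 12>11.
B is strictly dominated by C (Y: 2>1, N: 12>10).
C: no other strategy beats it everywhere (A at Y (2>1); B at Y (2>1)).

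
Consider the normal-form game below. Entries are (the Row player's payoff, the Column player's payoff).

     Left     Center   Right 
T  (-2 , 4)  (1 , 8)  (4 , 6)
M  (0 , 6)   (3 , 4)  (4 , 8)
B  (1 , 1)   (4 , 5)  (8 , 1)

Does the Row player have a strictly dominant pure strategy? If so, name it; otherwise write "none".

B

B vs T: Left: 1>-2, Center: 4>1, Right: 8>4.
B vs M: Left: 1>0, Center: 4>3, Right: 8>4.
B strictly beats every other strategy against every opponent action, so it is strictly dominant.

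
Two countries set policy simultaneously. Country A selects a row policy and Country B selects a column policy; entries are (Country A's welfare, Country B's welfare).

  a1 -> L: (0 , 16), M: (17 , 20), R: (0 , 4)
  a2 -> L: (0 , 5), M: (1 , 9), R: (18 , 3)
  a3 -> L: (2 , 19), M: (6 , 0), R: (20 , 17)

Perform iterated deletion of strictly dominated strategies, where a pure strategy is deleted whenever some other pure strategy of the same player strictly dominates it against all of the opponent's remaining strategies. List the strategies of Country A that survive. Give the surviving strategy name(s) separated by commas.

Row a2 is eliminated: a3 beats it against every remaining column (L: 2>0, M: 6>1, R: 20>18).
Column R is eliminated: L beats it against every remaining row (a1: 16>4, a3: 19>17).
Among the remaining strategies, none is strictly dominated by another pure strategy of the same player, so the elimination stops.
Surviving strategies — Country A: {a1, a3}; Country B: {L, M}.

a1, a3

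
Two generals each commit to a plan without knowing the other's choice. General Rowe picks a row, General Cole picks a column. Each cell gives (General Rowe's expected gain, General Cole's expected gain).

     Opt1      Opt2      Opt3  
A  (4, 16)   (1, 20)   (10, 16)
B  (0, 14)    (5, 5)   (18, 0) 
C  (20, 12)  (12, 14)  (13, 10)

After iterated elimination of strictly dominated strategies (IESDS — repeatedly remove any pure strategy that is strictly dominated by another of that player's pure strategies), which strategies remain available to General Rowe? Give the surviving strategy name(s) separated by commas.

For General Rowe, C strictly dominates A on the remaining columns (Opt1: 20>4, Opt2: 12>1, Opt3: 13>10); eliminate A.
Column Opt3 is eliminated: Opt1 beats it against every remaining row (B: 14>0, C: 12>10).
General Rowe's strategy B is strictly dominated by C (Opt1: 20>0, Opt2: 12>5) and is removed.
General Cole's strategy Opt1 is strictly dominated by Opt2 (C: 14>12) and is removed.
Among the remaining strategies, none is strictly dominated by another pure strategy of the same player, so the elimination stops.
Surviving strategies — General Rowe: {C}; General Cole: {Opt2}.

C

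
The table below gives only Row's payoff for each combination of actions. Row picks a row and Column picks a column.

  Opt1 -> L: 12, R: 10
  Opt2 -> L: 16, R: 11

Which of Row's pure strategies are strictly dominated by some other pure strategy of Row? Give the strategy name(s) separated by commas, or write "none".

Opt2 strictly dominates Opt1 — L: 16>12, R: 11>10.
Nothing dominates Opt2: Opt1 at L (16>12).

Opt1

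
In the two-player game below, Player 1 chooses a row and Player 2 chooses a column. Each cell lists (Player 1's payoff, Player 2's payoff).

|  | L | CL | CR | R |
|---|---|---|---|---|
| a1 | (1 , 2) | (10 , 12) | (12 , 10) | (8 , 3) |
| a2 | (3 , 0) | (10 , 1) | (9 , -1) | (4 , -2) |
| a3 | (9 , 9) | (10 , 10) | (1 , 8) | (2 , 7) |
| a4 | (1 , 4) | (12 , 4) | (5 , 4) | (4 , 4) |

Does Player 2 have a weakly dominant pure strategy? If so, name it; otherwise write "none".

CL

CL vs L: a1: 12>2, a2: 1>0, a3: 10>9, a4: 4=4.
CL vs CR: a1: 12>10, a2: 1>-1, a3: 10>8, a4: 4=4.
CL vs R: a1: 12>3, a2: 1>-2, a3: 10>7, a4: 4=4.
CL is at least as good as every other strategy against every opponent action, so it is weakly dominant.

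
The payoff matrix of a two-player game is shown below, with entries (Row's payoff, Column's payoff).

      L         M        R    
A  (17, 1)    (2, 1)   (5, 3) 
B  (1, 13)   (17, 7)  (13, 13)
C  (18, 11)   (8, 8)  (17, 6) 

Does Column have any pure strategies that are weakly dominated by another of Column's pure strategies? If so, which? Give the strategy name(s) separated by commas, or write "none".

M

Nothing dominates L: M at B (13>7); R at C (11>6).
M is weakly dominated by L (A: 1=1, B: 13>7, C: 11>8).
R: no other strategy beats it everywhere (L at A (3>1); M at A (3>1)).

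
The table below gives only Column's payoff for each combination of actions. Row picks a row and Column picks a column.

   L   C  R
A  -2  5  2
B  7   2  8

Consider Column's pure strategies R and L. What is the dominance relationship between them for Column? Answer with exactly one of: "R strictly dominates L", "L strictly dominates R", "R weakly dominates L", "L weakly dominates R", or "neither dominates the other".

R strictly dominates L

Compare R to L across every action of Row: A: 2>-2, B: 8>7.
Every comparison favours R, so R strictly dominates L.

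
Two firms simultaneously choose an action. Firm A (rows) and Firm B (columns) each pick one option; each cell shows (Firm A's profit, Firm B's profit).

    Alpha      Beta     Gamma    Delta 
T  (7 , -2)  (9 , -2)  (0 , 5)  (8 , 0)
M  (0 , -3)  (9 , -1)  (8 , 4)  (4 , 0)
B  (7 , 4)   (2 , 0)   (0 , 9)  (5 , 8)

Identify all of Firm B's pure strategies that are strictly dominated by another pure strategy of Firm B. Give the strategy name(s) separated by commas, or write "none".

Alpha, Beta, Delta

Alpha is strictly dominated by Gamma (T: 5>-2, M: 4>-3, B: 9>4).
Beta: dominated, since Gamma does at least as well everywhere (T: 5>-2, M: 4>-1, B: 9>0).
Nothing dominates Gamma: Alpha at T (5>-2); Beta at T (5>-2); Delta at T (5>0).
Delta: dominated, since Gamma does at least as well everywhere (T: 5>0, M: 4>0, B: 9>8).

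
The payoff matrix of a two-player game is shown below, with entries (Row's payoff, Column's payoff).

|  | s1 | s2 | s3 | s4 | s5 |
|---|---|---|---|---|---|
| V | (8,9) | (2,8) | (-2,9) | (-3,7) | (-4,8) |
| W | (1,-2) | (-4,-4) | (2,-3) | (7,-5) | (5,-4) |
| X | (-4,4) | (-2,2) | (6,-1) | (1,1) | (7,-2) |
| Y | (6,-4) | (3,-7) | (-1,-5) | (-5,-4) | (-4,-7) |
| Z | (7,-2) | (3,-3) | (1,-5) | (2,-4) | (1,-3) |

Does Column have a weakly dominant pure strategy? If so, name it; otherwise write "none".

s1

s1 vs s2: V: 9>8, W: -2>-4, X: 4>2, Y: -4>-7, Z: -2>-3.
s1 vs s3: V: 9=9, W: -2>-3, X: 4>-1, Y: -4>-5, Z: -2>-5.
s1 vs s4: V: 9>7, W: -2>-5, X: 4>1, Y: -4=-4, Z: -2>-4.
s1 vs s5: V: 9>8, W: -2>-4, X: 4>-2, Y: -4>-7, Z: -2>-3.
s1 is at least as good as every other strategy against every opponent action, so it is weakly dominant.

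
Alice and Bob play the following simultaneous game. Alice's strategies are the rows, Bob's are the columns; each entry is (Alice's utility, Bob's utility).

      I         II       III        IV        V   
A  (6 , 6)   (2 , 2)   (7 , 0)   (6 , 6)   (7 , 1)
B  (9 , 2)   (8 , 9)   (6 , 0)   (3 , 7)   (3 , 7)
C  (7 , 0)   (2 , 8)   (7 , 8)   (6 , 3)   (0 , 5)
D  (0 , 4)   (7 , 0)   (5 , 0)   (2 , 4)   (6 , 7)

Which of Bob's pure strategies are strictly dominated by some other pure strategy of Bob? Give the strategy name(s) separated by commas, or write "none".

Nothing dominates I: II at A (6>2); III at A (6>0); IV at A (6=6); V at A (6>1).
Nothing dominates II: I at B (9>2); III at A (2>0); IV at B (9>7); V at A (2>1).
Nothing dominates III: I at C (8>0); II at C (8=8); IV at C (8>3); V at C (8>5).
IV: no other strategy beats it everywhere (I at A (6=6); II at A (6>2); III at A (6>0); V at A (6>1)).
Nothing dominates V: I at B (7>2); II at D (7>0); III at A (1>0); IV at B (7=7).

none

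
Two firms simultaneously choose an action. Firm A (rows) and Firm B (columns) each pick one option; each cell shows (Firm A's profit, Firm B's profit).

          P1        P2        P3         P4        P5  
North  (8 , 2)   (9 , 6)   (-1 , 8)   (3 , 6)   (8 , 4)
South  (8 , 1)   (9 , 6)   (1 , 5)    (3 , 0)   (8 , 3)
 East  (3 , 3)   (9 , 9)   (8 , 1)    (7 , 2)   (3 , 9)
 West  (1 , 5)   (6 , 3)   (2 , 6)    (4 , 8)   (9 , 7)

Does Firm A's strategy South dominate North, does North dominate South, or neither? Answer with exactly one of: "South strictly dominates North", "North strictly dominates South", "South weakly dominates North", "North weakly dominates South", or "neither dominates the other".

South weakly dominates North

South's payoffs vs North's, by Firm B's action — P1: 8=8, P2: 9=9, P3: 1>-1, P4: 3=3, P5: 8=8.
South is at least as good everywhere and strictly better somewhere (tied only at P1, P2, P4, P5), so South weakly but not strictly dominates North.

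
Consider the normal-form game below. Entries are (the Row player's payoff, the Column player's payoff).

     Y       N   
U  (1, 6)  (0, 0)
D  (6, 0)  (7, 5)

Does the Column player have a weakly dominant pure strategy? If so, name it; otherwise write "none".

Y fails to dominate N at D (0<5).
N fails to dominate Y at U (0<6).
No single strategy dominates all the others.

none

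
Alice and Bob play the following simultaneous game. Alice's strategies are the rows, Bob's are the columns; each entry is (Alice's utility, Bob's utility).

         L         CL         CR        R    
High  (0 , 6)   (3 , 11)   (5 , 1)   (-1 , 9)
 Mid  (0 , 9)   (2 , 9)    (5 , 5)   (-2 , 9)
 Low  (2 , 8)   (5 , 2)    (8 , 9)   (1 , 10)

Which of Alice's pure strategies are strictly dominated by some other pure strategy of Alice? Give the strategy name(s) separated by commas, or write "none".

High, Mid

Low strictly dominates High — L: 2>0, CL: 5>3, CR: 8>5, R: 1>-1.
Low strictly dominates Mid — L: 2>0, CL: 5>2, CR: 8>5, R: 1>-2.
Low: no other strategy beats it everywhere (High at L (2>0); Mid at L (2>0)).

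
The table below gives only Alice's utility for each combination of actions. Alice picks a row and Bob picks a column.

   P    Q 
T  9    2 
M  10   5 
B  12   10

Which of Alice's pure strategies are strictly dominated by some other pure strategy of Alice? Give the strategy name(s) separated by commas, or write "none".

T: dominated, since M does at least as well everywhere (P: 10>9, Q: 5>2).
B strictly dominates M — P: 12>10, Q: 10>5.
B is not dominated — it holds its own against T at P (12>9); M at P (12>10).

T, M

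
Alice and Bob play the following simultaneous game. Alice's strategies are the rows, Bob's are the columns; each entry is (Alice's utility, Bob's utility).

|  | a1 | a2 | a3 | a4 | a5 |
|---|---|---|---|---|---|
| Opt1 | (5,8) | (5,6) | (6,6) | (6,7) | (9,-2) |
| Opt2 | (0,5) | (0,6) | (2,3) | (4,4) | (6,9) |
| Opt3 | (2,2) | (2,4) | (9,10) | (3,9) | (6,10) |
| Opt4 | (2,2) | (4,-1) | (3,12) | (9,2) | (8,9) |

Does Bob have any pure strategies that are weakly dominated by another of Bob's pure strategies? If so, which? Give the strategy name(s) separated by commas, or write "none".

none

a1: no other strategy beats it everywhere (a2 at Opt1 (8>6); a3 at Opt1 (8>6); a4 at Opt1 (8>7); a5 at Opt1 (8>-2)).
Nothing dominates a2: a1 at Opt2 (6>5); a3 at Opt2 (6>3); a4 at Opt2 (6>4); a5 at Opt1 (6>-2).
a3: no other strategy beats it everywhere (a1 at Opt3 (10>2); a2 at Opt3 (10>4); a4 at Opt3 (10>9); a5 at Opt1 (6>-2)).
a4: no other strategy beats it everywhere (a1 at Opt3 (9>2); a2 at Opt1 (7>6); a3 at Opt1 (7>6); a5 at Opt1 (7>-2)).
a5 is not dominated — it holds its own against a1 at Opt2 (9>5); a2 at Opt2 (9>6); a3 at Opt2 (9>3); a4 at Opt2 (9>4).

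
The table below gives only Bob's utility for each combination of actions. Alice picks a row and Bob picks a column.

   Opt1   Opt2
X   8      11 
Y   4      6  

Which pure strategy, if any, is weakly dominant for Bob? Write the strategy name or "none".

Opt2

Opt2 vs Opt1: X: 11>8, Y: 6>4.
Opt2 is at least as good as every other strategy against every opponent action, so it is weakly dominant.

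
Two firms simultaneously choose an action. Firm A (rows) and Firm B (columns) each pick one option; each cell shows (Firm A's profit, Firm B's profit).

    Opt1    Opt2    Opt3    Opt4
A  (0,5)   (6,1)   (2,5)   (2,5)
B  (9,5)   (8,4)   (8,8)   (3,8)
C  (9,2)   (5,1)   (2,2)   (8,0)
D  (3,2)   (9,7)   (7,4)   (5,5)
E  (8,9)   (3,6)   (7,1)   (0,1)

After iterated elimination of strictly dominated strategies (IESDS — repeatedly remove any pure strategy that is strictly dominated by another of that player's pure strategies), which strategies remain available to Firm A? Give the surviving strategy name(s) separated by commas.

B, C, D

For Firm A, B strictly dominates A on the remaining columns (Opt1: 9>0, Opt2: 8>6, Opt3: 8>2, Opt4: 3>2); eliminate A.
Row E is eliminated: B beats it against every remaining column (Opt1: 9>8, Opt2: 8>3, Opt3: 8>7, Opt4: 3>0).
Among the remaining strategies, none is strictly dominated by another pure strategy of the same player, so the elimination stops.
Surviving strategies — Firm A: {B, C, D}; Firm B: {Opt1, Opt2, Opt3, Opt4}.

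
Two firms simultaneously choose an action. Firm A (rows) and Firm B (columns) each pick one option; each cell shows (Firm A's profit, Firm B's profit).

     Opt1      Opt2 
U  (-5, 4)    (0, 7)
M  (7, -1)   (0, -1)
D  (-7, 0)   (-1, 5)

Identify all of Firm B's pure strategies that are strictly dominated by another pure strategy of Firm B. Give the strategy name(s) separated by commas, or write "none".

none

Opt1 is not dominated — it holds its own against Opt2 at M (-1=-1).
Opt2 is not dominated — it holds its own against Opt1 at U (7>4).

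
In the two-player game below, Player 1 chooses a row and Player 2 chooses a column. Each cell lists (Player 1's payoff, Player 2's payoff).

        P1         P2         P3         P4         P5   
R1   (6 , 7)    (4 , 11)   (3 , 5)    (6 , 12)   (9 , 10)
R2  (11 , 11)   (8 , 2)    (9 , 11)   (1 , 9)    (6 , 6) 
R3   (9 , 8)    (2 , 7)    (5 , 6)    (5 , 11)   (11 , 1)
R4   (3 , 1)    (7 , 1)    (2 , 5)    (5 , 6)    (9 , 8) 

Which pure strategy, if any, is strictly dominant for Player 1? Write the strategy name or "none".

none

R1 fails to dominate R2 at P1 (6<11).
R2 fails to dominate R1 at P4 (1<6).
R3 fails to dominate R1 at P2 (2<4).
R4 fails to dominate R1 at P1 (3<6).
No single strategy dominates all the others.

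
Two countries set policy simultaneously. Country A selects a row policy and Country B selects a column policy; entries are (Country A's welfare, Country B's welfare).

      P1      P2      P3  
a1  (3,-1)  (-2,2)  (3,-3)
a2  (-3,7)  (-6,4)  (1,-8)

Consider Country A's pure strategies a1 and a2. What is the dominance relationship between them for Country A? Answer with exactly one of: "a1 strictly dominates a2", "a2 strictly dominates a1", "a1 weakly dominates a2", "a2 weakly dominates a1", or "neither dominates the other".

Compare a1 to a2 across every action of Country B: P1: 3>-3, P2: -2>-6, P3: 3>1.
a1 gives a strictly higher payoff against every action of Country B, so a1 strictly dominates a2.

a1 strictly dominates a2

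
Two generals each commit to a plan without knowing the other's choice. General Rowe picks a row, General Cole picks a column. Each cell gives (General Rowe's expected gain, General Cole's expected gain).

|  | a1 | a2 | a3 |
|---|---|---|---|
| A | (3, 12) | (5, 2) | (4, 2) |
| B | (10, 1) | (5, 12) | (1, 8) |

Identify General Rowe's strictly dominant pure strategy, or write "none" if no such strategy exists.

none

A fails to dominate B at a1 (3<10).
B fails to dominate A at a2 (5=5).
No single strategy dominates all the others.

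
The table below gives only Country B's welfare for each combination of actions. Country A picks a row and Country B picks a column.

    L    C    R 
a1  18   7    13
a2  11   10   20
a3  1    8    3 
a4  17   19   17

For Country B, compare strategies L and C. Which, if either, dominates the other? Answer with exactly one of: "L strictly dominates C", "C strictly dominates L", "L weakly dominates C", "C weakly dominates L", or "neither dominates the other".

neither dominates the other

Compare L to C across each opponent action: a1: 18>7, a2: 11>10, a3: 1<8, a4: 17<19.
L does better at a1, a2 but worse at a3, a4; neither strategy dominates the other.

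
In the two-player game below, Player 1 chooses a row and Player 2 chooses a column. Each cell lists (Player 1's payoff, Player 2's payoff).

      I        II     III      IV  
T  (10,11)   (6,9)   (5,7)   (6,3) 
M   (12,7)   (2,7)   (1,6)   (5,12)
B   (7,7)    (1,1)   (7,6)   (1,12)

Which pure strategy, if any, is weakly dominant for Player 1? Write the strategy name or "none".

T fails to dominate M at I (10<12).
M fails to dominate T at II (2<6).
B fails to dominate T at I (7<10).
No single strategy dominates all the others.

none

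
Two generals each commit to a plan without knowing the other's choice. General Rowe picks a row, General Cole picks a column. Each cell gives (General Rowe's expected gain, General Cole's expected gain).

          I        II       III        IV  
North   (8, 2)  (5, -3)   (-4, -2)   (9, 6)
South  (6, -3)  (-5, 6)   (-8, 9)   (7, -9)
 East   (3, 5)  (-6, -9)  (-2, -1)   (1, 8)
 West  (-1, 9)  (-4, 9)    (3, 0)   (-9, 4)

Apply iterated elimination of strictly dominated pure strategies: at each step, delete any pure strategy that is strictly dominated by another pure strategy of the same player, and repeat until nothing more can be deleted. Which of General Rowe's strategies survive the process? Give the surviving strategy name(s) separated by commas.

North

General Rowe's strategy South is strictly dominated by North (I: 8>6, II: 5>-5, III: -4>-8, IV: 9>7) and is removed.
For General Cole, I strictly dominates III on the remaining rows (North: 2>-2, East: 5>-1, West: 9>0); eliminate III.
General Rowe's strategy East is strictly dominated by North (I: 8>3, II: 5>-6, IV: 9>1) and is removed.
General Rowe's strategy West is strictly dominated by North (I: 8>-1, II: 5>-4, IV: 9>-9) and is removed.
For General Cole, IV strictly dominates I on the remaining rows (North: 6>2); eliminate I.
For General Cole, IV strictly dominates II on the remaining rows (North: 6>-3); eliminate II.
Among the remaining strategies, none is strictly dominated by another pure strategy of the same player, so the elimination stops.
Surviving strategies — General Rowe: {North}; General Cole: {IV}.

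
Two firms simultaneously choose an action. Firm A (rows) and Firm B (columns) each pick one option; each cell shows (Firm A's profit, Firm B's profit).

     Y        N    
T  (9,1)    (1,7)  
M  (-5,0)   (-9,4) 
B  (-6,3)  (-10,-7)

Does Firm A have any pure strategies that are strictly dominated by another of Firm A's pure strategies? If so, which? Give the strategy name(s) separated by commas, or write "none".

T is not dominated — it holds its own against M at Y (9>-5); B at Y (9>-6).
M is strictly dominated by T (Y: 9>-5, N: 1>-9).
B is strictly dominated by T (Y: 9>-6, N: 1>-10).

M, B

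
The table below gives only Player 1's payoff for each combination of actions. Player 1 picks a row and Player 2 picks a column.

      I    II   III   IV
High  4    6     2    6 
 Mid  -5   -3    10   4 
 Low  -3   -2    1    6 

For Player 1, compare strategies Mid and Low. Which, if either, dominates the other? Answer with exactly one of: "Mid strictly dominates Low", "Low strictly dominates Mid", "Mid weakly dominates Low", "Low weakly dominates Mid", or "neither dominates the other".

Mid's payoffs vs Low's, by Player 2's action — I: -5<-3, II: -3<-2, III: 10>1, IV: 4<6.
Mid does better at III but worse at I, II, IV; neither strategy dominates the other.

neither dominates the other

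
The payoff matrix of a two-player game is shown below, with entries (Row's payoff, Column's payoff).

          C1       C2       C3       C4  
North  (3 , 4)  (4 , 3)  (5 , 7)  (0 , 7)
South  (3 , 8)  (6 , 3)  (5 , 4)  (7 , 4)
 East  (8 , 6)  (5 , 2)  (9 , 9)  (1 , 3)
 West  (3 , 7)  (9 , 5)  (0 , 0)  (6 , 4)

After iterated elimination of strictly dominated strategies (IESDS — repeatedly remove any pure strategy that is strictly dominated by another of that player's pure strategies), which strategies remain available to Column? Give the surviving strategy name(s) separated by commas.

For Row, East strictly dominates North on the remaining columns (C1: 8>3, C2: 5>4, C3: 9>5, C4: 1>0); eliminate North.
Column's strategy C2 is strictly dominated by C1 (South: 8>3, East: 6>2, West: 7>5) and is removed.
Column's strategy C4 is strictly dominated by C1 (South: 8>4, East: 6>3, West: 7>4) and is removed.
Row's strategy South is strictly dominated by East (C1: 8>3, C3: 9>5) and is removed.
For Row, East strictly dominates West on the remaining columns (C1: 8>3, C3: 9>0); eliminate West.
For Column, C3 strictly dominates C1 on the remaining rows (East: 9>6); eliminate C1.
Among the remaining strategies, none is strictly dominated by another pure strategy of the same player, so the elimination stops.
Surviving strategies — Row: {East}; Column: {C3}.

C3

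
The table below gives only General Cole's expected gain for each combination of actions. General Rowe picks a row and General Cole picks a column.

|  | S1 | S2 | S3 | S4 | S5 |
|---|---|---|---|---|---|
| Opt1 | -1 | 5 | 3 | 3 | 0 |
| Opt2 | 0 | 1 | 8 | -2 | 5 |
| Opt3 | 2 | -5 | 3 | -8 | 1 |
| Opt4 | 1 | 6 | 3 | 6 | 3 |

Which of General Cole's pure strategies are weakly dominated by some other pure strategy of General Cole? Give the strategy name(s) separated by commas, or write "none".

S1 is weakly dominated by S3 (Opt1: 3>-1, Opt2: 8>0, Opt3: 3>2, Opt4: 3>1).
S2 is not dominated — it holds its own against S1 at Opt1 (5>-1); S3 at Opt1 (5>3); S4 at Opt1 (5>3); S5 at Opt1 (5>0).
S3: no other strategy beats it everywhere (S1 at Opt1 (3>-1); S2 at Opt2 (8>1); S4 at Opt2 (8>-2); S5 at Opt1 (3>0)).
S2 weakly dominates S4 — Opt1: 5>3, Opt2: 1>-2, Opt3: -5>-8, Opt4: 6=6.
S5: dominated, since S3 does at least as well everywhere (Opt1: 3>0, Opt2: 8>5, Opt3: 3>1, Opt4: 3=3).

S1, S4, S5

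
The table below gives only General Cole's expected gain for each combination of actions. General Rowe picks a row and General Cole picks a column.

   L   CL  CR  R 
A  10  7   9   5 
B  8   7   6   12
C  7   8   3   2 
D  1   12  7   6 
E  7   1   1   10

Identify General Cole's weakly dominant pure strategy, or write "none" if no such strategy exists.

none

L fails to dominate CL at C (7<8).
CL fails to dominate L at A (7<10).
CR fails to dominate L at A (9<10).
R fails to dominate L at A (5<10).
No single strategy dominates all the others.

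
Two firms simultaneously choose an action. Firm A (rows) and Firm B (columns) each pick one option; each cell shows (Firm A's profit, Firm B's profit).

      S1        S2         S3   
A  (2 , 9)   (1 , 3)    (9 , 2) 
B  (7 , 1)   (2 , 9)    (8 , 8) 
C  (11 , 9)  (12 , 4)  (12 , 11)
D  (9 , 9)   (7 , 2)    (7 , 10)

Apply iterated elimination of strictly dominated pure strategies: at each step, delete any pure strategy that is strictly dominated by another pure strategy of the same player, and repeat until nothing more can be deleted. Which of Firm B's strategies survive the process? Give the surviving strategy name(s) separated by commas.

S3

For Firm A, C strictly dominates A on the remaining columns (S1: 11>2, S2: 12>1, S3: 12>9); eliminate A.
For Firm A, C strictly dominates B on the remaining columns (S1: 11>7, S2: 12>2, S3: 12>8); eliminate B.
Row D is eliminated: C beats it against every remaining column (S1: 11>9, S2: 12>7, S3: 12>7).
For Firm B, S3 strictly dominates S1 on the remaining rows (C: 11>9); eliminate S1.
For Firm B, S3 strictly dominates S2 on the remaining rows (C: 11>4); eliminate S2.
Among the remaining strategies, none is strictly dominated by another pure strategy of the same player, so the elimination stops.
Surviving strategies — Firm A: {C}; Firm B: {S3}.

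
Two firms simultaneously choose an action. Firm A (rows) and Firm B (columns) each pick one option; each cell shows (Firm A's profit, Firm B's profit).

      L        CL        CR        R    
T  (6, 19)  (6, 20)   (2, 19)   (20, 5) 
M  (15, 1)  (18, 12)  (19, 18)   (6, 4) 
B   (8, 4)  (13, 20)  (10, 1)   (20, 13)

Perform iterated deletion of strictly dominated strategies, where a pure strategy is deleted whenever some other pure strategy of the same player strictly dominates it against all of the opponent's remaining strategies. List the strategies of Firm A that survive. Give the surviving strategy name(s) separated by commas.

Column L is eliminated: CL beats it against every remaining row (T: 20>19, M: 12>1, B: 20>4).
For Firm B, CL strictly dominates R on the remaining rows (T: 20>5, M: 12>4, B: 20>13); eliminate R.
For Firm A, M strictly dominates T on the remaining columns (CL: 18>6, CR: 19>2); eliminate T.
Row B is eliminated: M beats it against every remaining column (CL: 18>13, CR: 19>10).
Firm B's strategy CL is strictly dominated by CR (M: 18>12) and is removed.
Among the remaining strategies, none is strictly dominated by another pure strategy of the same player, so the elimination stops.
Surviving strategies — Firm A: {M}; Firm B: {CR}.

M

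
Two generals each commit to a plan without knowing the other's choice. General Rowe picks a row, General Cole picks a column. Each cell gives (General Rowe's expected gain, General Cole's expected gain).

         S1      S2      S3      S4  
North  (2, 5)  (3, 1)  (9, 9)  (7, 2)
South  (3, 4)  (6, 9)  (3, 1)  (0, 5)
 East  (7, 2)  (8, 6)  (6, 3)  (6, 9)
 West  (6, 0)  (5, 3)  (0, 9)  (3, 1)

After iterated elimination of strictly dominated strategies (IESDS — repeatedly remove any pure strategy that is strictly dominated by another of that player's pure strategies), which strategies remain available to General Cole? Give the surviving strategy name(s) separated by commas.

Row South is eliminated: East beats it against every remaining column (S1: 7>3, S2: 8>6, S3: 6>3, S4: 6>0).
General Rowe's strategy West is strictly dominated by East (S1: 7>6, S2: 8>5, S3: 6>0, S4: 6>3) and is removed.
Column S1 is eliminated: S3 beats it against every remaining row (North: 9>5, East: 3>2).
For General Cole, S4 strictly dominates S2 on the remaining rows (North: 2>1, East: 9>6); eliminate S2.
General Rowe's strategy East is strictly dominated by North (S3: 9>6, S4: 7>6) and is removed.
For General Cole, S3 strictly dominates S4 on the remaining rows (North: 9>2); eliminate S4.
Among the remaining strategies, none is strictly dominated by another pure strategy of the same player, so the elimination stops.
Surviving strategies — General Rowe: {North}; General Cole: {S3}.

S3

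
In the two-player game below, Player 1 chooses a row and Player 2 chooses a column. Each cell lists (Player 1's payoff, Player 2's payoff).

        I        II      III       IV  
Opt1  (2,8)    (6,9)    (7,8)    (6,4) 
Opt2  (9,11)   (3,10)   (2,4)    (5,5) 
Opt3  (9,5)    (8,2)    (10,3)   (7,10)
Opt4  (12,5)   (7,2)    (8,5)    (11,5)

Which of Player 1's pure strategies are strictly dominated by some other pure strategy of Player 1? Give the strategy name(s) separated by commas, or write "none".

Opt1, Opt2

Opt1 is strictly dominated by Opt3 (I: 9>2, II: 8>6, III: 10>7, IV: 7>6).
Opt2 is strictly dominated by Opt4 (I: 12>9, II: 7>3, III: 8>2, IV: 11>5).
Opt3: no other strategy beats it everywhere (Opt1 at I (9>2); Opt2 at I (9=9); Opt4 at II (8>7)).
Opt4 is not dominated — it holds its own against Opt1 at I (12>2); Opt2 at I (12>9); Opt3 at I (12>9).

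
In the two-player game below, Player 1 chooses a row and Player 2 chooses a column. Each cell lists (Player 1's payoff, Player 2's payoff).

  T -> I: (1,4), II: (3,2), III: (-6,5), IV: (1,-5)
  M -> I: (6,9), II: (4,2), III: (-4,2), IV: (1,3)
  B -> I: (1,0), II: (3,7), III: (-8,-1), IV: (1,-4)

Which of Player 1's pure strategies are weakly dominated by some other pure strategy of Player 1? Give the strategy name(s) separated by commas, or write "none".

T, B

T: dominated, since M does at least as well everywhere (I: 6>1, II: 4>3, III: -4>-6, IV: 1=1).
M: no other strategy beats it everywhere (T at I (6>1); B at I (6>1)).
T weakly dominates B — I: 1=1, II: 3=3, III: -6>-8, IV: 1=1.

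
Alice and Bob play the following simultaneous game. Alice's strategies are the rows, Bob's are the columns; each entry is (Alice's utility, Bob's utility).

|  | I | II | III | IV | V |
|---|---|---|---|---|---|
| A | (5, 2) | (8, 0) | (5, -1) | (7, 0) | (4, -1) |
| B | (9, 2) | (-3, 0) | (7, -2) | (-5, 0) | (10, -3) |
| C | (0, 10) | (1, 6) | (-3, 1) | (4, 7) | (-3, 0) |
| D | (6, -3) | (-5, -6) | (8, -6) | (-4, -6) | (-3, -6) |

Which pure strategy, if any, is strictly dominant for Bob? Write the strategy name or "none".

I vs II: A: 2>0, B: 2>0, C: 10>6, D: -3>-6.
I vs III: A: 2>-1, B: 2>-2, C: 10>1, D: -3>-6.
I vs IV: A: 2>0, B: 2>0, C: 10>7, D: -3>-6.
I vs V: A: 2>-1, B: 2>-3, C: 10>0, D: -3>-6.
I strictly beats every other strategy against every opponent action, so it is strictly dominant.

I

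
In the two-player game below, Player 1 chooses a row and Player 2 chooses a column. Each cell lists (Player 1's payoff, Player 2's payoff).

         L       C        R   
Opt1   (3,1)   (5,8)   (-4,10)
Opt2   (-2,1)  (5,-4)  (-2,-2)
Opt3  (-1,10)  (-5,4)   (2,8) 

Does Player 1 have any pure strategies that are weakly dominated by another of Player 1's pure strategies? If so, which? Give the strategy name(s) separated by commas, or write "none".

none

Opt1: no other strategy beats it everywhere (Opt2 at L (3>-2); Opt3 at L (3>-1)).
Opt2: no other strategy beats it everywhere (Opt1 at R (-2>-4); Opt3 at C (5>-5)).
Opt3 is not dominated — it holds its own against Opt1 at R (2>-4); Opt2 at L (-1>-2).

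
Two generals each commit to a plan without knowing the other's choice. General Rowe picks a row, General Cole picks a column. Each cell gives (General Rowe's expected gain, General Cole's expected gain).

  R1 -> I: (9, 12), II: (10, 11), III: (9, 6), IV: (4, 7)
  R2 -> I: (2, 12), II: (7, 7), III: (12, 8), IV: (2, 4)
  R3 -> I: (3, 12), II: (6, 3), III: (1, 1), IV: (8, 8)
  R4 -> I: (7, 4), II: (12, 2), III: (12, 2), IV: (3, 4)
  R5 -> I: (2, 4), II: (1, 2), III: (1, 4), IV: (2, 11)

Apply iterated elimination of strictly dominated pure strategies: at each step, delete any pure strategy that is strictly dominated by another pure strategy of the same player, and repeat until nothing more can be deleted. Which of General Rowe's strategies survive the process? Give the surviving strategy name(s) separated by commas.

R1

Row R5 is eliminated: R1 beats it against every remaining column (I: 9>2, II: 10>1, III: 9>1, IV: 4>2).
Column II is eliminated: I beats it against every remaining row (R1: 12>11, R2: 12>7, R3: 12>3, R4: 4>2).
For General Cole, I strictly dominates III on the remaining rows (R1: 12>6, R2: 12>8, R3: 12>1, R4: 4>2); eliminate III.
Row R2 is eliminated: R1 beats it against every remaining column (I: 9>2, IV: 4>2).
For General Rowe, R1 strictly dominates R4 on the remaining columns (I: 9>7, IV: 4>3); eliminate R4.
General Cole's strategy IV is strictly dominated by I (R1: 12>7, R3: 12>8) and is removed.
General Rowe's strategy R3 is strictly dominated by R1 (I: 9>3) and is removed.
Among the remaining strategies, none is strictly dominated by another pure strategy of the same player, so the elimination stops.
Surviving strategies — General Rowe: {R1}; General Cole: {I}.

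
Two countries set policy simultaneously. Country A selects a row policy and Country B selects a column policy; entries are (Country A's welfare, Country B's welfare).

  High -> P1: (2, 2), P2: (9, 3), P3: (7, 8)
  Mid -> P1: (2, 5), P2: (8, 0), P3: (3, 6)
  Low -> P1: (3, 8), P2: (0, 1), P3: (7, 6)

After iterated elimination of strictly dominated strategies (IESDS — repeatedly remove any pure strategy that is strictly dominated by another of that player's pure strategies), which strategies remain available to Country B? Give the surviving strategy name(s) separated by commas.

Country B's strategy P2 is strictly dominated by P3 (High: 8>3, Mid: 6>0, Low: 6>1) and is removed.
For Country A, Low strictly dominates Mid on the remaining columns (P1: 3>2, P3: 7>3); eliminate Mid.
Among the remaining strategies, none is strictly dominated by another pure strategy of the same player, so the elimination stops.
Surviving strategies — Country A: {High, Low}; Country B: {P1, P3}.

P1, P3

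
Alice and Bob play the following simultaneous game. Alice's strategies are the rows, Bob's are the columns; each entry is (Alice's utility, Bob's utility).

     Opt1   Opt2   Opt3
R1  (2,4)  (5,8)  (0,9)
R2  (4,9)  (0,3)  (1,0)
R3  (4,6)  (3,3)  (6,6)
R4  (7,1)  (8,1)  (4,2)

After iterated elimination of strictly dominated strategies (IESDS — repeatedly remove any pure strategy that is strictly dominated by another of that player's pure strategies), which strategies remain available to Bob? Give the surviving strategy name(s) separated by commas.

Alice's strategy R1 is strictly dominated by R4 (Opt1: 7>2, Opt2: 8>5, Opt3: 4>0) and is removed.
For Alice, R4 strictly dominates R2 on the remaining columns (Opt1: 7>4, Opt2: 8>0, Opt3: 4>1); eliminate R2.
Bob's strategy Opt2 is strictly dominated by Opt3 (R3: 6>3, R4: 2>1) and is removed.
Among the remaining strategies, none is strictly dominated by another pure strategy of the same player, so the elimination stops.
Surviving strategies — Alice: {R3, R4}; Bob: {Opt1, Opt3}.

Opt1, Opt3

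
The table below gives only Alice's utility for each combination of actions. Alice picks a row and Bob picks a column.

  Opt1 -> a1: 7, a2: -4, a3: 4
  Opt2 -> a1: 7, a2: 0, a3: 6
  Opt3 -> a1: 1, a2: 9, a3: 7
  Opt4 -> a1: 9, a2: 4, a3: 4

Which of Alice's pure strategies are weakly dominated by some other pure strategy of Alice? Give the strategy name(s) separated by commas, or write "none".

Opt2 weakly dominates Opt1 — a1: 7=7, a2: 0>-4, a3: 6>4.
Opt2: no other strategy beats it everywhere (Opt1 at a2 (0>-4); Opt3 at a1 (7>1); Opt4 at a3 (6>4)).
Opt3: no other strategy beats it everywhere (Opt1 at a2 (9>-4); Opt2 at a2 (9>0); Opt4 at a2 (9>4)).
Opt4 is not dominated — it holds its own against Opt1 at a1 (9>7); Opt2 at a1 (9>7); Opt3 at a1 (9>1).

Opt1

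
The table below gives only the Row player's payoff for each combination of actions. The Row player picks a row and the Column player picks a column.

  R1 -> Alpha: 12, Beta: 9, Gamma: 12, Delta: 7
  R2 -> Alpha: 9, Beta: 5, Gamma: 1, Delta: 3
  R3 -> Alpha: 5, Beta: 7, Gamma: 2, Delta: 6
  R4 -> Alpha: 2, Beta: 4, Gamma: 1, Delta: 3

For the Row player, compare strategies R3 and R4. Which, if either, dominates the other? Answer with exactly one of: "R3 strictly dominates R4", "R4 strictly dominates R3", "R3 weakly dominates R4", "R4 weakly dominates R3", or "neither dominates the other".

Compare R3 to R4 across every action of the Column player: Alpha: 5>2, Beta: 7>4, Gamma: 2>1, Delta: 6>3.
R3 gives a strictly higher payoff against every action of the Column player, so R3 strictly dominates R4.

R3 strictly dominates R4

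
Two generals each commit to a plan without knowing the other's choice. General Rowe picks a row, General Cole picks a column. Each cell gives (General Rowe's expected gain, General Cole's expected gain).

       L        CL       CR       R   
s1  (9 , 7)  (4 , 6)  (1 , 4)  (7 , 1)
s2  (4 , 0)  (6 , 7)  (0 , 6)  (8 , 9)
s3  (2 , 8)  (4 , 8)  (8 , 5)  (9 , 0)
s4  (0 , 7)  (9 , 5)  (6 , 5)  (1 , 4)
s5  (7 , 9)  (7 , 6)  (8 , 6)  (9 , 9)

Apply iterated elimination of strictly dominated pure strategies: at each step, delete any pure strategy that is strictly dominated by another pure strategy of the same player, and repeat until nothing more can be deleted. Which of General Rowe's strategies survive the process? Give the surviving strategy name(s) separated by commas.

Row s2 is eliminated: s5 beats it against every remaining column (L: 7>4, CL: 7>6, CR: 8>0, R: 9>8).
General Cole's strategy CR is strictly dominated by L (s1: 7>4, s3: 8>5, s4: 7>5, s5: 9>6) and is removed.
Among the remaining strategies, none is strictly dominated by another pure strategy of the same player, so the elimination stops.
Surviving strategies — General Rowe: {s1, s3, s4, s5}; General Cole: {L, CL, R}.

s1, s3, s4, s5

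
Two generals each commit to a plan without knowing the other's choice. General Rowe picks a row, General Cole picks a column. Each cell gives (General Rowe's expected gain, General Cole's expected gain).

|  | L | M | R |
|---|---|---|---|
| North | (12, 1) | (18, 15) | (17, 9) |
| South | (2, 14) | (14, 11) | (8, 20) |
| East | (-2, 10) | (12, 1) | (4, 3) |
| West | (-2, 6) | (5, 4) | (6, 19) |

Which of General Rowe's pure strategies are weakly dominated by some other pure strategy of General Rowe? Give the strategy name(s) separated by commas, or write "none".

North is not dominated — it holds its own against South at L (12>2); East at L (12>-2); West at L (12>-2).
North weakly dominates South — L: 12>2, M: 18>14, R: 17>8.
North weakly dominates East — L: 12>-2, M: 18>12, R: 17>4.
West: dominated, since North does at least as well everywhere (L: 12>-2, M: 18>5, R: 17>6).

South, East, West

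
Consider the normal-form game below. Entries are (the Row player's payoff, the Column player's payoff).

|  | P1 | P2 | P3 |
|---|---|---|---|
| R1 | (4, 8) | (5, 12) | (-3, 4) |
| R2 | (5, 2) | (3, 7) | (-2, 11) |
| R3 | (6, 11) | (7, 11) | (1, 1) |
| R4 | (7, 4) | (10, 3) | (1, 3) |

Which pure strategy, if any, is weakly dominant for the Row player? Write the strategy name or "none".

R4

R4 vs R1: P1: 7>4, P2: 10>5, P3: 1>-3.
R4 vs R2: P1: 7>5, P2: 10>3, P3: 1>-2.
R4 vs R3: P1: 7>6, P2: 10>7, P3: 1=1.
R4 is at least as good as every other strategy against every opponent action, so it is weakly dominant.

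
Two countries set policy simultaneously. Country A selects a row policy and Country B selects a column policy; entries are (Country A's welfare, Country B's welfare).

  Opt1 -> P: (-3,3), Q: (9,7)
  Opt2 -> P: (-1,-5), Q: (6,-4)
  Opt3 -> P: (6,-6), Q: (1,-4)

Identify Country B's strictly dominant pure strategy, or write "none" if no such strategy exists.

Q vs P: Opt1: 7>3, Opt2: -4>-5, Opt3: -4>-6.
Q strictly beats every other strategy against every opponent action, so it is strictly dominant.

Q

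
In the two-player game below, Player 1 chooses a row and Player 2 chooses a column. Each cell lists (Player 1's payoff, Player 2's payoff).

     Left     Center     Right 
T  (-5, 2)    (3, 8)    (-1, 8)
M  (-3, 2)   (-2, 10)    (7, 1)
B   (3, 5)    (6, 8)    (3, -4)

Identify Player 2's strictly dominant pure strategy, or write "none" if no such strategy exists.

none

Left fails to dominate Center at T (2<8).
Center fails to dominate Right at T (8=8).
Right fails to dominate Left at M (1<2).
No single strategy dominates all the others.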